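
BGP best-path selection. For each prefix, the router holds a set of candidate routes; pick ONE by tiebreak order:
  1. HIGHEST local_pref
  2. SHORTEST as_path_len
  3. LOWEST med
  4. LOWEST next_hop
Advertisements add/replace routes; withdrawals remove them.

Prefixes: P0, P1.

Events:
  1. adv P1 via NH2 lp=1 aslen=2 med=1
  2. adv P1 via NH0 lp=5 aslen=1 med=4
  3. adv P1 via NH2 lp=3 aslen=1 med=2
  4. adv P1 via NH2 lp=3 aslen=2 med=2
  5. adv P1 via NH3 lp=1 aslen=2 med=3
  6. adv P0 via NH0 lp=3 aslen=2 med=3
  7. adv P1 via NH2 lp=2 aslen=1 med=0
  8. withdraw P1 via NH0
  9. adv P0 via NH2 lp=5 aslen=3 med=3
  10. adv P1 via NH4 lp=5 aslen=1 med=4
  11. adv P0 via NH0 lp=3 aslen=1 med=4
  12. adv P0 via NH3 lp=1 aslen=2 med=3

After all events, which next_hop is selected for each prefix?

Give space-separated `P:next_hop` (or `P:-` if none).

Answer: P0:NH2 P1:NH4

Derivation:
Op 1: best P0=- P1=NH2
Op 2: best P0=- P1=NH0
Op 3: best P0=- P1=NH0
Op 4: best P0=- P1=NH0
Op 5: best P0=- P1=NH0
Op 6: best P0=NH0 P1=NH0
Op 7: best P0=NH0 P1=NH0
Op 8: best P0=NH0 P1=NH2
Op 9: best P0=NH2 P1=NH2
Op 10: best P0=NH2 P1=NH4
Op 11: best P0=NH2 P1=NH4
Op 12: best P0=NH2 P1=NH4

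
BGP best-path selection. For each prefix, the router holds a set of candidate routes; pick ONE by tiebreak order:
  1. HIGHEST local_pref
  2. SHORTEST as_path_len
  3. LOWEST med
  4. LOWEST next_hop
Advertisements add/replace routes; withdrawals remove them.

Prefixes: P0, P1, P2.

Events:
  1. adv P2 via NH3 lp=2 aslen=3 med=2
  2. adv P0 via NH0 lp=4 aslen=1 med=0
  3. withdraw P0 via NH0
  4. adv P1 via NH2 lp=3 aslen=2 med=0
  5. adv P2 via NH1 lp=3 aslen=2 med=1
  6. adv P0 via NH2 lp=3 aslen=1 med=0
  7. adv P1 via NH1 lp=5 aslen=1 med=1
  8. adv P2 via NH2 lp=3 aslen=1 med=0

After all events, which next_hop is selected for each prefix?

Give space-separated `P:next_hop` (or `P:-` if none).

Answer: P0:NH2 P1:NH1 P2:NH2

Derivation:
Op 1: best P0=- P1=- P2=NH3
Op 2: best P0=NH0 P1=- P2=NH3
Op 3: best P0=- P1=- P2=NH3
Op 4: best P0=- P1=NH2 P2=NH3
Op 5: best P0=- P1=NH2 P2=NH1
Op 6: best P0=NH2 P1=NH2 P2=NH1
Op 7: best P0=NH2 P1=NH1 P2=NH1
Op 8: best P0=NH2 P1=NH1 P2=NH2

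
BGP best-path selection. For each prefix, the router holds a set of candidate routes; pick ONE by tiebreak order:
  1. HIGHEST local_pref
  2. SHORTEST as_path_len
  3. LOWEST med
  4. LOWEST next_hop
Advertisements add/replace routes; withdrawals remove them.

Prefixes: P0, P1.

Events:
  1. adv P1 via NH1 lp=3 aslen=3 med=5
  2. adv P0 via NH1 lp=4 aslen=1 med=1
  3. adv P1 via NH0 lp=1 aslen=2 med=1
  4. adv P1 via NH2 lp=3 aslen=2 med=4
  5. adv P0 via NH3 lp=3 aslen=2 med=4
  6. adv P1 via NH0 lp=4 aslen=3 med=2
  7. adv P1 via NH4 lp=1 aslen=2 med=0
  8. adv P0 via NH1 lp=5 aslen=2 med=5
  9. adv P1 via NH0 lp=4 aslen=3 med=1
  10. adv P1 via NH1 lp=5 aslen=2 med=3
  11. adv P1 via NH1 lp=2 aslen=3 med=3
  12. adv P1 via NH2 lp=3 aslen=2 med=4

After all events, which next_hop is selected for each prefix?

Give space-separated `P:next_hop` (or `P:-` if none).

Op 1: best P0=- P1=NH1
Op 2: best P0=NH1 P1=NH1
Op 3: best P0=NH1 P1=NH1
Op 4: best P0=NH1 P1=NH2
Op 5: best P0=NH1 P1=NH2
Op 6: best P0=NH1 P1=NH0
Op 7: best P0=NH1 P1=NH0
Op 8: best P0=NH1 P1=NH0
Op 9: best P0=NH1 P1=NH0
Op 10: best P0=NH1 P1=NH1
Op 11: best P0=NH1 P1=NH0
Op 12: best P0=NH1 P1=NH0

Answer: P0:NH1 P1:NH0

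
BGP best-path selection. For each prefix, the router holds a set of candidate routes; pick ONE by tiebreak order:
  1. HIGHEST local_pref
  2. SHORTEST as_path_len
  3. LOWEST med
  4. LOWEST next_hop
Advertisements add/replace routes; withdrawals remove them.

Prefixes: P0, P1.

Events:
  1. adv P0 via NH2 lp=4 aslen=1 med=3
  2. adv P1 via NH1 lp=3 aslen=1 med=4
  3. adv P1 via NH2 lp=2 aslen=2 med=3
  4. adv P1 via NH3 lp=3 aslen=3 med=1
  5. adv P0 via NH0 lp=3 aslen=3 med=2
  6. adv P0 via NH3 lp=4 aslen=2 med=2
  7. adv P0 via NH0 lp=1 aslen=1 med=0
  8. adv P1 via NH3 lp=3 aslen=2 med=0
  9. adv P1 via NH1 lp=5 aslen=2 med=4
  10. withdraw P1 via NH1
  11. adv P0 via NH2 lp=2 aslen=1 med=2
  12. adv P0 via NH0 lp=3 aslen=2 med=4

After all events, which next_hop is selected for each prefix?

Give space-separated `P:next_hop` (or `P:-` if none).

Answer: P0:NH3 P1:NH3

Derivation:
Op 1: best P0=NH2 P1=-
Op 2: best P0=NH2 P1=NH1
Op 3: best P0=NH2 P1=NH1
Op 4: best P0=NH2 P1=NH1
Op 5: best P0=NH2 P1=NH1
Op 6: best P0=NH2 P1=NH1
Op 7: best P0=NH2 P1=NH1
Op 8: best P0=NH2 P1=NH1
Op 9: best P0=NH2 P1=NH1
Op 10: best P0=NH2 P1=NH3
Op 11: best P0=NH3 P1=NH3
Op 12: best P0=NH3 P1=NH3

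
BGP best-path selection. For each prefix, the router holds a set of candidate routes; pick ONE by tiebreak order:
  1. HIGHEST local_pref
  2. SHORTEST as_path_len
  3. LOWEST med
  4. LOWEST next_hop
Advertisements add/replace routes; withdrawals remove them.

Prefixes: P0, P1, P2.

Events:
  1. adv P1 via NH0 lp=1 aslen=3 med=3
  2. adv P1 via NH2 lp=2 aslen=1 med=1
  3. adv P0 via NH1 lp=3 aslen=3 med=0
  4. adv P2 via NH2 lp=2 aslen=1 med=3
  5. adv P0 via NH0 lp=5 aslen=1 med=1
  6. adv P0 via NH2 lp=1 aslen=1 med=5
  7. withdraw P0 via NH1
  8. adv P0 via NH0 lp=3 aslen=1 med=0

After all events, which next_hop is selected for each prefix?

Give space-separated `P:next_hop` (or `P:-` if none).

Op 1: best P0=- P1=NH0 P2=-
Op 2: best P0=- P1=NH2 P2=-
Op 3: best P0=NH1 P1=NH2 P2=-
Op 4: best P0=NH1 P1=NH2 P2=NH2
Op 5: best P0=NH0 P1=NH2 P2=NH2
Op 6: best P0=NH0 P1=NH2 P2=NH2
Op 7: best P0=NH0 P1=NH2 P2=NH2
Op 8: best P0=NH0 P1=NH2 P2=NH2

Answer: P0:NH0 P1:NH2 P2:NH2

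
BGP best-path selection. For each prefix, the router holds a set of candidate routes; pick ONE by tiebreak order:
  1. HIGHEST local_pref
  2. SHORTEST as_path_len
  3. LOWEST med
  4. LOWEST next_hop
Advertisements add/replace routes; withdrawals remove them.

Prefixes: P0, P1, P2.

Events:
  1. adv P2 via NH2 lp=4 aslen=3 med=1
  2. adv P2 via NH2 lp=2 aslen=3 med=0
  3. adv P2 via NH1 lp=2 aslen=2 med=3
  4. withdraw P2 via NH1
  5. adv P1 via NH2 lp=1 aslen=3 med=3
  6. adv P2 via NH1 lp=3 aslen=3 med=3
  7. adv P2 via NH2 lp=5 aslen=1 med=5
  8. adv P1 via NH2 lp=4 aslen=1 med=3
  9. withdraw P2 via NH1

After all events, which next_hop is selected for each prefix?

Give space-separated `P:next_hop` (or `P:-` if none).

Op 1: best P0=- P1=- P2=NH2
Op 2: best P0=- P1=- P2=NH2
Op 3: best P0=- P1=- P2=NH1
Op 4: best P0=- P1=- P2=NH2
Op 5: best P0=- P1=NH2 P2=NH2
Op 6: best P0=- P1=NH2 P2=NH1
Op 7: best P0=- P1=NH2 P2=NH2
Op 8: best P0=- P1=NH2 P2=NH2
Op 9: best P0=- P1=NH2 P2=NH2

Answer: P0:- P1:NH2 P2:NH2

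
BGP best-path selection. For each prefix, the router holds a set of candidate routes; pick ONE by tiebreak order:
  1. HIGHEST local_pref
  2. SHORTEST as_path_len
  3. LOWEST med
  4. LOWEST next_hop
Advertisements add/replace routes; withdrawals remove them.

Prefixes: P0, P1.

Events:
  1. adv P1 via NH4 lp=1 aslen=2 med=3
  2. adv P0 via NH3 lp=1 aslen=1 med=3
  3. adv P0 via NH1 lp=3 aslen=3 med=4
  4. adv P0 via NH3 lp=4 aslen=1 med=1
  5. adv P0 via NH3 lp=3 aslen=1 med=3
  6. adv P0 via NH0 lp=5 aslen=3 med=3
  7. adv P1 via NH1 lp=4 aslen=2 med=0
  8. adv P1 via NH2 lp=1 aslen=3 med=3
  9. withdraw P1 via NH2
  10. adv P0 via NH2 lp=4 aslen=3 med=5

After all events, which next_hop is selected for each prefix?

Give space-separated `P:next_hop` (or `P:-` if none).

Op 1: best P0=- P1=NH4
Op 2: best P0=NH3 P1=NH4
Op 3: best P0=NH1 P1=NH4
Op 4: best P0=NH3 P1=NH4
Op 5: best P0=NH3 P1=NH4
Op 6: best P0=NH0 P1=NH4
Op 7: best P0=NH0 P1=NH1
Op 8: best P0=NH0 P1=NH1
Op 9: best P0=NH0 P1=NH1
Op 10: best P0=NH0 P1=NH1

Answer: P0:NH0 P1:NH1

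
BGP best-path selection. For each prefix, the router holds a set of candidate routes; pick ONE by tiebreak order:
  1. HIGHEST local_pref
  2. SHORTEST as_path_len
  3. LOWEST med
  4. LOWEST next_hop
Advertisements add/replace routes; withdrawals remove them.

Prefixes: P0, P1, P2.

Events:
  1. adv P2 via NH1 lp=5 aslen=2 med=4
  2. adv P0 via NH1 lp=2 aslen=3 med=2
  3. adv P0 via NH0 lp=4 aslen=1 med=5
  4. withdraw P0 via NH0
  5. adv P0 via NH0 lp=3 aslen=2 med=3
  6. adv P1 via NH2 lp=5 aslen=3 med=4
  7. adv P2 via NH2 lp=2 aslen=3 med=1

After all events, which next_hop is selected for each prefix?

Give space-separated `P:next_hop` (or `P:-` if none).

Answer: P0:NH0 P1:NH2 P2:NH1

Derivation:
Op 1: best P0=- P1=- P2=NH1
Op 2: best P0=NH1 P1=- P2=NH1
Op 3: best P0=NH0 P1=- P2=NH1
Op 4: best P0=NH1 P1=- P2=NH1
Op 5: best P0=NH0 P1=- P2=NH1
Op 6: best P0=NH0 P1=NH2 P2=NH1
Op 7: best P0=NH0 P1=NH2 P2=NH1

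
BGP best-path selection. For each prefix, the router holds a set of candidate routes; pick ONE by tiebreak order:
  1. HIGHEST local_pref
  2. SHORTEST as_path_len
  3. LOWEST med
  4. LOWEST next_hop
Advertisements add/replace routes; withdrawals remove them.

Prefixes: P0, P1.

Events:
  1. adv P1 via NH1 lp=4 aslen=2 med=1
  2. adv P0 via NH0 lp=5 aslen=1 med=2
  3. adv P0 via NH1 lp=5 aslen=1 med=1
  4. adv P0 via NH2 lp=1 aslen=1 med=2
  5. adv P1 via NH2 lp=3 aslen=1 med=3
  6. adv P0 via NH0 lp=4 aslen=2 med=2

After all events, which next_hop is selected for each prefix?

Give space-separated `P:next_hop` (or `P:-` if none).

Op 1: best P0=- P1=NH1
Op 2: best P0=NH0 P1=NH1
Op 3: best P0=NH1 P1=NH1
Op 4: best P0=NH1 P1=NH1
Op 5: best P0=NH1 P1=NH1
Op 6: best P0=NH1 P1=NH1

Answer: P0:NH1 P1:NH1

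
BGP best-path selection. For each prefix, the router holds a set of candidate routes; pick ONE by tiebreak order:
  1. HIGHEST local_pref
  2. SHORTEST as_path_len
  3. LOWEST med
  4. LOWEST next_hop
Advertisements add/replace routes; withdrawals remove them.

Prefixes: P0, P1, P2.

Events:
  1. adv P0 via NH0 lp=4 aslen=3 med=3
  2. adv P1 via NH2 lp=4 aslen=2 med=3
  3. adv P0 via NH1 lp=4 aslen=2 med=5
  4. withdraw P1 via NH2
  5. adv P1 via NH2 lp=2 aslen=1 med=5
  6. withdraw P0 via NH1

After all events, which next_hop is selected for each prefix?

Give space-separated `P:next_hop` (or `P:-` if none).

Answer: P0:NH0 P1:NH2 P2:-

Derivation:
Op 1: best P0=NH0 P1=- P2=-
Op 2: best P0=NH0 P1=NH2 P2=-
Op 3: best P0=NH1 P1=NH2 P2=-
Op 4: best P0=NH1 P1=- P2=-
Op 5: best P0=NH1 P1=NH2 P2=-
Op 6: best P0=NH0 P1=NH2 P2=-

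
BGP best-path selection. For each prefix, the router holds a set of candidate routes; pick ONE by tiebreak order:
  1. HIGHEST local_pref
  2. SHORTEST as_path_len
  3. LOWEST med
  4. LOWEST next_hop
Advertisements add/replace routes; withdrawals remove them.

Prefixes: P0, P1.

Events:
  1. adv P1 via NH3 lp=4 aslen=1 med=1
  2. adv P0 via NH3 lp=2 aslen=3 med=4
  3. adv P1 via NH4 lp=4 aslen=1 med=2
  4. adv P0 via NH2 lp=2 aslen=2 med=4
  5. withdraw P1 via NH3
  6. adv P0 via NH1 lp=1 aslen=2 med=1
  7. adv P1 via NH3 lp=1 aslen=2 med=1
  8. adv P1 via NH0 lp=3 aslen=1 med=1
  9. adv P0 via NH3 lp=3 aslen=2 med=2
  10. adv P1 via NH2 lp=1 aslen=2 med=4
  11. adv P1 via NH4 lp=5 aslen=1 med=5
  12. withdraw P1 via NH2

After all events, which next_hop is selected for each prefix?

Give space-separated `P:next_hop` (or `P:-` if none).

Answer: P0:NH3 P1:NH4

Derivation:
Op 1: best P0=- P1=NH3
Op 2: best P0=NH3 P1=NH3
Op 3: best P0=NH3 P1=NH3
Op 4: best P0=NH2 P1=NH3
Op 5: best P0=NH2 P1=NH4
Op 6: best P0=NH2 P1=NH4
Op 7: best P0=NH2 P1=NH4
Op 8: best P0=NH2 P1=NH4
Op 9: best P0=NH3 P1=NH4
Op 10: best P0=NH3 P1=NH4
Op 11: best P0=NH3 P1=NH4
Op 12: best P0=NH3 P1=NH4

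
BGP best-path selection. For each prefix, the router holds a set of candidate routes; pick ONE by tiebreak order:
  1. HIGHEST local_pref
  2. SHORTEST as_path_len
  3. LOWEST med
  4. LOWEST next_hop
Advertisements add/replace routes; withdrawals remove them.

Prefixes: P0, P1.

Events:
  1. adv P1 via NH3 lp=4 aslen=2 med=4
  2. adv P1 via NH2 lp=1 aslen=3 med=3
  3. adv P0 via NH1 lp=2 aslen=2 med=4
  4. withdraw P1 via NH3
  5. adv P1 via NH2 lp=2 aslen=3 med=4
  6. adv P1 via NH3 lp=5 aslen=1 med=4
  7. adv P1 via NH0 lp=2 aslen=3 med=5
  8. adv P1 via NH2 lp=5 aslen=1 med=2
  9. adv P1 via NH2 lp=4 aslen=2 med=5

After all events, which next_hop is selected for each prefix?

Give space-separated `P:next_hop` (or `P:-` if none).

Op 1: best P0=- P1=NH3
Op 2: best P0=- P1=NH3
Op 3: best P0=NH1 P1=NH3
Op 4: best P0=NH1 P1=NH2
Op 5: best P0=NH1 P1=NH2
Op 6: best P0=NH1 P1=NH3
Op 7: best P0=NH1 P1=NH3
Op 8: best P0=NH1 P1=NH2
Op 9: best P0=NH1 P1=NH3

Answer: P0:NH1 P1:NH3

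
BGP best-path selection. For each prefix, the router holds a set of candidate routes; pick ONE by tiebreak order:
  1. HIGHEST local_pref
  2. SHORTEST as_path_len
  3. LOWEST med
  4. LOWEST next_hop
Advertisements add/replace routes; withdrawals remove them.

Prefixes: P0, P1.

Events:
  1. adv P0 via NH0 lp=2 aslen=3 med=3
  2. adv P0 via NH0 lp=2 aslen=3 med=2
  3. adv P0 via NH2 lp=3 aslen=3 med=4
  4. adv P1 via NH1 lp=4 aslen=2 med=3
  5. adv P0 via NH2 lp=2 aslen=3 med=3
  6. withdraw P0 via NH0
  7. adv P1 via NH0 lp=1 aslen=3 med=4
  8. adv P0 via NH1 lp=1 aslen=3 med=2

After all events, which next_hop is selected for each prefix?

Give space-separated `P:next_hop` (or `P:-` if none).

Op 1: best P0=NH0 P1=-
Op 2: best P0=NH0 P1=-
Op 3: best P0=NH2 P1=-
Op 4: best P0=NH2 P1=NH1
Op 5: best P0=NH0 P1=NH1
Op 6: best P0=NH2 P1=NH1
Op 7: best P0=NH2 P1=NH1
Op 8: best P0=NH2 P1=NH1

Answer: P0:NH2 P1:NH1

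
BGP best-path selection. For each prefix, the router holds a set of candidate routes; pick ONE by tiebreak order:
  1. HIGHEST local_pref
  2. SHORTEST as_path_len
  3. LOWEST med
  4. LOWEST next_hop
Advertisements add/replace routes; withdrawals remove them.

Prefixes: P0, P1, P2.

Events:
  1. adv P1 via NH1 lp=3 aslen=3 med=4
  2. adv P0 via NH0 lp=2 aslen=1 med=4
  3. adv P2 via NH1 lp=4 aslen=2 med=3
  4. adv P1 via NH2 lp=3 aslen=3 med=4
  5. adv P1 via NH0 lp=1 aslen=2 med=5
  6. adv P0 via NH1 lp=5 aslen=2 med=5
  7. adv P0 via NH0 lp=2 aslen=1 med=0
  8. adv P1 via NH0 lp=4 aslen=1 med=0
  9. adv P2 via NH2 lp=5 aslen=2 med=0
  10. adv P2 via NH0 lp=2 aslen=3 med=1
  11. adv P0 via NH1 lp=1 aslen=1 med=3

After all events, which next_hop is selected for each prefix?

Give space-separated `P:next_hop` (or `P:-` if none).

Answer: P0:NH0 P1:NH0 P2:NH2

Derivation:
Op 1: best P0=- P1=NH1 P2=-
Op 2: best P0=NH0 P1=NH1 P2=-
Op 3: best P0=NH0 P1=NH1 P2=NH1
Op 4: best P0=NH0 P1=NH1 P2=NH1
Op 5: best P0=NH0 P1=NH1 P2=NH1
Op 6: best P0=NH1 P1=NH1 P2=NH1
Op 7: best P0=NH1 P1=NH1 P2=NH1
Op 8: best P0=NH1 P1=NH0 P2=NH1
Op 9: best P0=NH1 P1=NH0 P2=NH2
Op 10: best P0=NH1 P1=NH0 P2=NH2
Op 11: best P0=NH0 P1=NH0 P2=NH2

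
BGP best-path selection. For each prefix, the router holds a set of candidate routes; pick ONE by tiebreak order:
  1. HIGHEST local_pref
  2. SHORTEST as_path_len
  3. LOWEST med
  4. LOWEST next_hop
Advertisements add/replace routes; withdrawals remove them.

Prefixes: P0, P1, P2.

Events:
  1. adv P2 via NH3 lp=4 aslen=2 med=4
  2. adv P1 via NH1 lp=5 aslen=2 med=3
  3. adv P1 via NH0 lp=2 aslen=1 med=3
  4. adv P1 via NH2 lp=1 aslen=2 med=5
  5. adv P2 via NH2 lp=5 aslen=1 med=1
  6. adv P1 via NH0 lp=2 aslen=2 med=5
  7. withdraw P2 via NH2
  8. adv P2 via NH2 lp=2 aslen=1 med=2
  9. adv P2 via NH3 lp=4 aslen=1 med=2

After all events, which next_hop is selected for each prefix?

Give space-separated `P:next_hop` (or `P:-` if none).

Answer: P0:- P1:NH1 P2:NH3

Derivation:
Op 1: best P0=- P1=- P2=NH3
Op 2: best P0=- P1=NH1 P2=NH3
Op 3: best P0=- P1=NH1 P2=NH3
Op 4: best P0=- P1=NH1 P2=NH3
Op 5: best P0=- P1=NH1 P2=NH2
Op 6: best P0=- P1=NH1 P2=NH2
Op 7: best P0=- P1=NH1 P2=NH3
Op 8: best P0=- P1=NH1 P2=NH3
Op 9: best P0=- P1=NH1 P2=NH3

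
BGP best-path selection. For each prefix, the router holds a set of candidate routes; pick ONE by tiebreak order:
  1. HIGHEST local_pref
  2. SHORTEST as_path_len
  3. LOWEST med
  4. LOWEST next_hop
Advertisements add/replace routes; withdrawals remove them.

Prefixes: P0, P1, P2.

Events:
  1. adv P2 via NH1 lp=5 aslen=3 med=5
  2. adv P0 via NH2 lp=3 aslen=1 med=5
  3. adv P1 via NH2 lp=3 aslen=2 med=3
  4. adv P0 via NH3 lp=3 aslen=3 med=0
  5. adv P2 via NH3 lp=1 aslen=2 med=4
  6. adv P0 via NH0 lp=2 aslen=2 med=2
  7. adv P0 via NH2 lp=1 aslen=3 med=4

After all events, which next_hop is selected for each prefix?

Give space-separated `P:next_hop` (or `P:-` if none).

Op 1: best P0=- P1=- P2=NH1
Op 2: best P0=NH2 P1=- P2=NH1
Op 3: best P0=NH2 P1=NH2 P2=NH1
Op 4: best P0=NH2 P1=NH2 P2=NH1
Op 5: best P0=NH2 P1=NH2 P2=NH1
Op 6: best P0=NH2 P1=NH2 P2=NH1
Op 7: best P0=NH3 P1=NH2 P2=NH1

Answer: P0:NH3 P1:NH2 P2:NH1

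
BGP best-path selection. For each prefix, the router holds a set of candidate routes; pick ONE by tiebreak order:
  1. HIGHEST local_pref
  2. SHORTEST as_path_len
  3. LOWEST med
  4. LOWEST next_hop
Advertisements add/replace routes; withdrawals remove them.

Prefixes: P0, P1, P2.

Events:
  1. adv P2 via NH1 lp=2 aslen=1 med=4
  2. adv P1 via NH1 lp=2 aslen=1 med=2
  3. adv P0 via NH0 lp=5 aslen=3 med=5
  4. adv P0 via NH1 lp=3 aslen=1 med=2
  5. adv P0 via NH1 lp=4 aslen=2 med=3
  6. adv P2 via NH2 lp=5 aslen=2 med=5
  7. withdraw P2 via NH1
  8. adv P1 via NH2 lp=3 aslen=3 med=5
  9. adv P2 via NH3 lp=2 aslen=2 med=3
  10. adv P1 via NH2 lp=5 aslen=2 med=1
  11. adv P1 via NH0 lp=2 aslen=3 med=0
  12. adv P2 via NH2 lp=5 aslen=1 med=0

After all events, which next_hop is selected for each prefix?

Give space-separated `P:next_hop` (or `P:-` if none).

Op 1: best P0=- P1=- P2=NH1
Op 2: best P0=- P1=NH1 P2=NH1
Op 3: best P0=NH0 P1=NH1 P2=NH1
Op 4: best P0=NH0 P1=NH1 P2=NH1
Op 5: best P0=NH0 P1=NH1 P2=NH1
Op 6: best P0=NH0 P1=NH1 P2=NH2
Op 7: best P0=NH0 P1=NH1 P2=NH2
Op 8: best P0=NH0 P1=NH2 P2=NH2
Op 9: best P0=NH0 P1=NH2 P2=NH2
Op 10: best P0=NH0 P1=NH2 P2=NH2
Op 11: best P0=NH0 P1=NH2 P2=NH2
Op 12: best P0=NH0 P1=NH2 P2=NH2

Answer: P0:NH0 P1:NH2 P2:NH2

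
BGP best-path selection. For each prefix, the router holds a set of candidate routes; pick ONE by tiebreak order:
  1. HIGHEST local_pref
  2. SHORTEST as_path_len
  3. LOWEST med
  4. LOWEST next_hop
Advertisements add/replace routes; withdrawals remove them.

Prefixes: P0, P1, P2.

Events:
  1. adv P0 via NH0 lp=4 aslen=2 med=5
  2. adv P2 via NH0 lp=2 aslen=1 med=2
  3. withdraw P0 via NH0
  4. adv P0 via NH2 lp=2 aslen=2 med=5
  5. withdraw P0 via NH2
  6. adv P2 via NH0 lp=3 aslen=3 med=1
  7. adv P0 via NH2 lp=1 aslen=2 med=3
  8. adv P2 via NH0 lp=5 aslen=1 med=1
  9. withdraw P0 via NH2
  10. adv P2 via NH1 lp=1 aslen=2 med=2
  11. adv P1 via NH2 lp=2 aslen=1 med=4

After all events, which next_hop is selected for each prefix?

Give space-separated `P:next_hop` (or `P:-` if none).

Op 1: best P0=NH0 P1=- P2=-
Op 2: best P0=NH0 P1=- P2=NH0
Op 3: best P0=- P1=- P2=NH0
Op 4: best P0=NH2 P1=- P2=NH0
Op 5: best P0=- P1=- P2=NH0
Op 6: best P0=- P1=- P2=NH0
Op 7: best P0=NH2 P1=- P2=NH0
Op 8: best P0=NH2 P1=- P2=NH0
Op 9: best P0=- P1=- P2=NH0
Op 10: best P0=- P1=- P2=NH0
Op 11: best P0=- P1=NH2 P2=NH0

Answer: P0:- P1:NH2 P2:NH0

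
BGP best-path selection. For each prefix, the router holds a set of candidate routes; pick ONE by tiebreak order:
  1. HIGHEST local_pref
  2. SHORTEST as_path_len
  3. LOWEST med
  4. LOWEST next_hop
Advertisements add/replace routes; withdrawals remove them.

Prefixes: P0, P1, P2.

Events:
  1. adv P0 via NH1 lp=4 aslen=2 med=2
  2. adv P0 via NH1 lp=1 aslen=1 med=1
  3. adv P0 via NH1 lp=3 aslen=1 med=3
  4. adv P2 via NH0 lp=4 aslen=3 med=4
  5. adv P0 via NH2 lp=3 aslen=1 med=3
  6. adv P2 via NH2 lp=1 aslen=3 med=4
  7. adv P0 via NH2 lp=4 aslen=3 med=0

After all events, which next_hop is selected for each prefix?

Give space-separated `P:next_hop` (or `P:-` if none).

Op 1: best P0=NH1 P1=- P2=-
Op 2: best P0=NH1 P1=- P2=-
Op 3: best P0=NH1 P1=- P2=-
Op 4: best P0=NH1 P1=- P2=NH0
Op 5: best P0=NH1 P1=- P2=NH0
Op 6: best P0=NH1 P1=- P2=NH0
Op 7: best P0=NH2 P1=- P2=NH0

Answer: P0:NH2 P1:- P2:NH0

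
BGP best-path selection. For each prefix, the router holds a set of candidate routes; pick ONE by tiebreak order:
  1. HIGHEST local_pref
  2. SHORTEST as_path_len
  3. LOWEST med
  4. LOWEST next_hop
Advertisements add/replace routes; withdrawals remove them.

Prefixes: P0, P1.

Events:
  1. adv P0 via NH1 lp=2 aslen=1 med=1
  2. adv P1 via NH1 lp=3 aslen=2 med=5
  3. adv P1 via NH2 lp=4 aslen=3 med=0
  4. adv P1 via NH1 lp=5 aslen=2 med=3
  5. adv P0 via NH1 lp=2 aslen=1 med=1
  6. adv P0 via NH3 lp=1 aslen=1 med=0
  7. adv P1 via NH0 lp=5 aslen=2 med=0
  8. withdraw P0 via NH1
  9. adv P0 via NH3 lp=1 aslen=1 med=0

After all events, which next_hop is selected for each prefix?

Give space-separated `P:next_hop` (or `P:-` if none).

Op 1: best P0=NH1 P1=-
Op 2: best P0=NH1 P1=NH1
Op 3: best P0=NH1 P1=NH2
Op 4: best P0=NH1 P1=NH1
Op 5: best P0=NH1 P1=NH1
Op 6: best P0=NH1 P1=NH1
Op 7: best P0=NH1 P1=NH0
Op 8: best P0=NH3 P1=NH0
Op 9: best P0=NH3 P1=NH0

Answer: P0:NH3 P1:NH0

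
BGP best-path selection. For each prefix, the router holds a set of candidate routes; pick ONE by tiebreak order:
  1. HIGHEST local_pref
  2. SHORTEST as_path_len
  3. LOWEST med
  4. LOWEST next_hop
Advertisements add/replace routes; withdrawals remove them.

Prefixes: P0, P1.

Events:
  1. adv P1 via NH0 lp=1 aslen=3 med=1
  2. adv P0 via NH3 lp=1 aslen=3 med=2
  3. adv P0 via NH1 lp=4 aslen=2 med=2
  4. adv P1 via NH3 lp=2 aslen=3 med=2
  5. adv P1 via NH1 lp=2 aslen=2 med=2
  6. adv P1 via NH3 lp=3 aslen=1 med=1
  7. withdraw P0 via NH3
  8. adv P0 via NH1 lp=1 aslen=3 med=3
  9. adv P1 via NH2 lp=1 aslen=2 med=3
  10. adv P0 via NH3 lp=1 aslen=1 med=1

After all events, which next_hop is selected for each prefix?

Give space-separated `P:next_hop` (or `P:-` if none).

Answer: P0:NH3 P1:NH3

Derivation:
Op 1: best P0=- P1=NH0
Op 2: best P0=NH3 P1=NH0
Op 3: best P0=NH1 P1=NH0
Op 4: best P0=NH1 P1=NH3
Op 5: best P0=NH1 P1=NH1
Op 6: best P0=NH1 P1=NH3
Op 7: best P0=NH1 P1=NH3
Op 8: best P0=NH1 P1=NH3
Op 9: best P0=NH1 P1=NH3
Op 10: best P0=NH3 P1=NH3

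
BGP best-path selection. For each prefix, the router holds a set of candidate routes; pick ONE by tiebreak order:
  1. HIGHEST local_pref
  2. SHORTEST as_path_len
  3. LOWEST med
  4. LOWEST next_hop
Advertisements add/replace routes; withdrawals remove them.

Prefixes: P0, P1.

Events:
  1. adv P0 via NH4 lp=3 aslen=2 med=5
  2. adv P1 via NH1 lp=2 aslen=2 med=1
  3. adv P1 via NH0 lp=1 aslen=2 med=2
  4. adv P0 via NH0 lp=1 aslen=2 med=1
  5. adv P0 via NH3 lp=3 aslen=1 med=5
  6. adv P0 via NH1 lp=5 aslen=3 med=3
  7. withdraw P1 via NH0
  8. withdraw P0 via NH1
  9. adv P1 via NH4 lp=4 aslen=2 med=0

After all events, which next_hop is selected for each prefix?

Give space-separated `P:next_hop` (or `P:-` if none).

Answer: P0:NH3 P1:NH4

Derivation:
Op 1: best P0=NH4 P1=-
Op 2: best P0=NH4 P1=NH1
Op 3: best P0=NH4 P1=NH1
Op 4: best P0=NH4 P1=NH1
Op 5: best P0=NH3 P1=NH1
Op 6: best P0=NH1 P1=NH1
Op 7: best P0=NH1 P1=NH1
Op 8: best P0=NH3 P1=NH1
Op 9: best P0=NH3 P1=NH4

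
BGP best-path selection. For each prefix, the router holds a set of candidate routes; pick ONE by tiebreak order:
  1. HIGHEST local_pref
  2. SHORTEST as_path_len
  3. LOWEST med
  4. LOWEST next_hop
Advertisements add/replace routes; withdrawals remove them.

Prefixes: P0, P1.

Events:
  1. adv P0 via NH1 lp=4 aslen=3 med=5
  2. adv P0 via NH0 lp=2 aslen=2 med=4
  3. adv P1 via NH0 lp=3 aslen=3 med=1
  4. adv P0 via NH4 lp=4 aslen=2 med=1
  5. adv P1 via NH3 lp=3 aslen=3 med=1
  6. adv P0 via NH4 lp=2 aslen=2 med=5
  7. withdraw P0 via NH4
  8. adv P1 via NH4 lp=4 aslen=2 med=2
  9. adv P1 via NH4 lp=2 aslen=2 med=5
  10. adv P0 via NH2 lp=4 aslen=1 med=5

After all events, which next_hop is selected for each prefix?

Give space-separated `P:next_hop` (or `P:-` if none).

Answer: P0:NH2 P1:NH0

Derivation:
Op 1: best P0=NH1 P1=-
Op 2: best P0=NH1 P1=-
Op 3: best P0=NH1 P1=NH0
Op 4: best P0=NH4 P1=NH0
Op 5: best P0=NH4 P1=NH0
Op 6: best P0=NH1 P1=NH0
Op 7: best P0=NH1 P1=NH0
Op 8: best P0=NH1 P1=NH4
Op 9: best P0=NH1 P1=NH0
Op 10: best P0=NH2 P1=NH0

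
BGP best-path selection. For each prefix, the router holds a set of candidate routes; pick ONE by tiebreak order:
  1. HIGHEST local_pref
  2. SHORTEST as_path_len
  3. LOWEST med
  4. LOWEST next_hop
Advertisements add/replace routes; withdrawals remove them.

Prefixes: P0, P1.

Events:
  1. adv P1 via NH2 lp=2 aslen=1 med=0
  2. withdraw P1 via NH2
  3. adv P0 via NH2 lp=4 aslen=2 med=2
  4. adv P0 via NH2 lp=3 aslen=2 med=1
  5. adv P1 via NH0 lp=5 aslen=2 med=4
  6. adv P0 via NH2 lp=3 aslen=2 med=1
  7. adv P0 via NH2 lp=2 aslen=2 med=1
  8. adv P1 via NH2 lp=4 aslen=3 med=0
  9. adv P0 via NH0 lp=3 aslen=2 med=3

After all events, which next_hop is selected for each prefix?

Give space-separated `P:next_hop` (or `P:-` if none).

Op 1: best P0=- P1=NH2
Op 2: best P0=- P1=-
Op 3: best P0=NH2 P1=-
Op 4: best P0=NH2 P1=-
Op 5: best P0=NH2 P1=NH0
Op 6: best P0=NH2 P1=NH0
Op 7: best P0=NH2 P1=NH0
Op 8: best P0=NH2 P1=NH0
Op 9: best P0=NH0 P1=NH0

Answer: P0:NH0 P1:NH0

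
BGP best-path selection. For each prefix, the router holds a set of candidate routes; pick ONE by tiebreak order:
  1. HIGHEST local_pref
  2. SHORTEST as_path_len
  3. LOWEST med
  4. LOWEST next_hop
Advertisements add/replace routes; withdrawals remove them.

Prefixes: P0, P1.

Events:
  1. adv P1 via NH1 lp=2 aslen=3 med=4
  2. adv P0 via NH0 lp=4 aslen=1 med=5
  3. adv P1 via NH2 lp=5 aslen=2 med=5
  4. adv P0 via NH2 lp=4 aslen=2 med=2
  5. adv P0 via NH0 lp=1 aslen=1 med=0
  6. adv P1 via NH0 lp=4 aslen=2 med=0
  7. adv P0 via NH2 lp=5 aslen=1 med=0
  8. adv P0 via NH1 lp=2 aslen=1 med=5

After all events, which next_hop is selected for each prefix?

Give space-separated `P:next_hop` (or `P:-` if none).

Op 1: best P0=- P1=NH1
Op 2: best P0=NH0 P1=NH1
Op 3: best P0=NH0 P1=NH2
Op 4: best P0=NH0 P1=NH2
Op 5: best P0=NH2 P1=NH2
Op 6: best P0=NH2 P1=NH2
Op 7: best P0=NH2 P1=NH2
Op 8: best P0=NH2 P1=NH2

Answer: P0:NH2 P1:NH2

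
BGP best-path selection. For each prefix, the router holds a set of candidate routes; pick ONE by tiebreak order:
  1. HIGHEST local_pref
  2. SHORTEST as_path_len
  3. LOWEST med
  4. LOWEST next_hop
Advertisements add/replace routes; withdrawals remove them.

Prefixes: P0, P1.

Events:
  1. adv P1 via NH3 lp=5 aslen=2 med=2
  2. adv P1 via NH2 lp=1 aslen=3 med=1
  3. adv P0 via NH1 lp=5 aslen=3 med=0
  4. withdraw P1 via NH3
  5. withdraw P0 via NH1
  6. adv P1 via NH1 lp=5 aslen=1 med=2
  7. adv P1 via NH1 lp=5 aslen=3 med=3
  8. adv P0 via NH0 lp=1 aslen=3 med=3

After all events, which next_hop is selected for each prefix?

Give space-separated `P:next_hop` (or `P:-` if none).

Op 1: best P0=- P1=NH3
Op 2: best P0=- P1=NH3
Op 3: best P0=NH1 P1=NH3
Op 4: best P0=NH1 P1=NH2
Op 5: best P0=- P1=NH2
Op 6: best P0=- P1=NH1
Op 7: best P0=- P1=NH1
Op 8: best P0=NH0 P1=NH1

Answer: P0:NH0 P1:NH1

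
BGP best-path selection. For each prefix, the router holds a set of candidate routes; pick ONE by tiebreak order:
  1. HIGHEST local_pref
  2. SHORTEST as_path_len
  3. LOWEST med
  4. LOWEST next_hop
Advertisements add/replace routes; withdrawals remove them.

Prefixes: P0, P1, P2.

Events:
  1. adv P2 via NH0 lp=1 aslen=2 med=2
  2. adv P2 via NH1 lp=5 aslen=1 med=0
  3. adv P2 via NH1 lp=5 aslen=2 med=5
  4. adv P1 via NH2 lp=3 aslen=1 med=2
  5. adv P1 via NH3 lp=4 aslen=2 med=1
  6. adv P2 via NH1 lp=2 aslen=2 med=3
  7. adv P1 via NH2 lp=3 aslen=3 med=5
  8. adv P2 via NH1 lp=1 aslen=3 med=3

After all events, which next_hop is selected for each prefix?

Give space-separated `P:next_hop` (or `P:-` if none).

Answer: P0:- P1:NH3 P2:NH0

Derivation:
Op 1: best P0=- P1=- P2=NH0
Op 2: best P0=- P1=- P2=NH1
Op 3: best P0=- P1=- P2=NH1
Op 4: best P0=- P1=NH2 P2=NH1
Op 5: best P0=- P1=NH3 P2=NH1
Op 6: best P0=- P1=NH3 P2=NH1
Op 7: best P0=- P1=NH3 P2=NH1
Op 8: best P0=- P1=NH3 P2=NH0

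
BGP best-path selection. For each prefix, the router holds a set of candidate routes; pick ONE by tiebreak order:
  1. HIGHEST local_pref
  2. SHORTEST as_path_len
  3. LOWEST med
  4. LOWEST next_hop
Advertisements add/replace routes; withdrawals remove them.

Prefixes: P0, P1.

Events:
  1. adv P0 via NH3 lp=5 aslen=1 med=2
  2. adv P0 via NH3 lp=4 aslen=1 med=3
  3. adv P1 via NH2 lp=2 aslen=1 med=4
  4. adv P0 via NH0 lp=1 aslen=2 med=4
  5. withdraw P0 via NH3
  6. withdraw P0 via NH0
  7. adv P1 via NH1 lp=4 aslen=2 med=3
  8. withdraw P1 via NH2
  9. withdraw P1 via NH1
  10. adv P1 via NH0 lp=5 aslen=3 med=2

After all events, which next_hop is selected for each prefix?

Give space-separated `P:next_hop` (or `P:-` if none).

Answer: P0:- P1:NH0

Derivation:
Op 1: best P0=NH3 P1=-
Op 2: best P0=NH3 P1=-
Op 3: best P0=NH3 P1=NH2
Op 4: best P0=NH3 P1=NH2
Op 5: best P0=NH0 P1=NH2
Op 6: best P0=- P1=NH2
Op 7: best P0=- P1=NH1
Op 8: best P0=- P1=NH1
Op 9: best P0=- P1=-
Op 10: best P0=- P1=NH0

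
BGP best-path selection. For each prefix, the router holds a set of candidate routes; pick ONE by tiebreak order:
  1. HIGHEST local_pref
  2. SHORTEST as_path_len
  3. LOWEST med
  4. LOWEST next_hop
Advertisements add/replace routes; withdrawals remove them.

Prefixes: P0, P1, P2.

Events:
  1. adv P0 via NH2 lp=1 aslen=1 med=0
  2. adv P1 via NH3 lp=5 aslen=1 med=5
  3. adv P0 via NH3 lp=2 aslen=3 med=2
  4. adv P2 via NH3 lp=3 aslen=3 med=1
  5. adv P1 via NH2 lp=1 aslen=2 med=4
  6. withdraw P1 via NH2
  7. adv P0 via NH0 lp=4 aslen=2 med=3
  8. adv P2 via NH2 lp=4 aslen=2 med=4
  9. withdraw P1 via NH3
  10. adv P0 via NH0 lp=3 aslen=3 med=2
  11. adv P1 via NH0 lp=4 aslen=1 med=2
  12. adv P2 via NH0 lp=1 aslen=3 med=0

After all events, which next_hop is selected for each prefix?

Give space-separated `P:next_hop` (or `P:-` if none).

Answer: P0:NH0 P1:NH0 P2:NH2

Derivation:
Op 1: best P0=NH2 P1=- P2=-
Op 2: best P0=NH2 P1=NH3 P2=-
Op 3: best P0=NH3 P1=NH3 P2=-
Op 4: best P0=NH3 P1=NH3 P2=NH3
Op 5: best P0=NH3 P1=NH3 P2=NH3
Op 6: best P0=NH3 P1=NH3 P2=NH3
Op 7: best P0=NH0 P1=NH3 P2=NH3
Op 8: best P0=NH0 P1=NH3 P2=NH2
Op 9: best P0=NH0 P1=- P2=NH2
Op 10: best P0=NH0 P1=- P2=NH2
Op 11: best P0=NH0 P1=NH0 P2=NH2
Op 12: best P0=NH0 P1=NH0 P2=NH2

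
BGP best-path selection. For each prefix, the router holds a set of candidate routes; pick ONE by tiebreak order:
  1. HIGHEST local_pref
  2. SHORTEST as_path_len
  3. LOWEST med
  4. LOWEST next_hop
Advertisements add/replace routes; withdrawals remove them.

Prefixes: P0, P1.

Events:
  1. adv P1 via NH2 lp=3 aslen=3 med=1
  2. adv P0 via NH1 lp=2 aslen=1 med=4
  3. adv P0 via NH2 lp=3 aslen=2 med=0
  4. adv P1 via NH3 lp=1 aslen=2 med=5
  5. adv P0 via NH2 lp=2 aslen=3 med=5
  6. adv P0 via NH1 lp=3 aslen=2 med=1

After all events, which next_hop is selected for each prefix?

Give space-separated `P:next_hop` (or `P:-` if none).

Answer: P0:NH1 P1:NH2

Derivation:
Op 1: best P0=- P1=NH2
Op 2: best P0=NH1 P1=NH2
Op 3: best P0=NH2 P1=NH2
Op 4: best P0=NH2 P1=NH2
Op 5: best P0=NH1 P1=NH2
Op 6: best P0=NH1 P1=NH2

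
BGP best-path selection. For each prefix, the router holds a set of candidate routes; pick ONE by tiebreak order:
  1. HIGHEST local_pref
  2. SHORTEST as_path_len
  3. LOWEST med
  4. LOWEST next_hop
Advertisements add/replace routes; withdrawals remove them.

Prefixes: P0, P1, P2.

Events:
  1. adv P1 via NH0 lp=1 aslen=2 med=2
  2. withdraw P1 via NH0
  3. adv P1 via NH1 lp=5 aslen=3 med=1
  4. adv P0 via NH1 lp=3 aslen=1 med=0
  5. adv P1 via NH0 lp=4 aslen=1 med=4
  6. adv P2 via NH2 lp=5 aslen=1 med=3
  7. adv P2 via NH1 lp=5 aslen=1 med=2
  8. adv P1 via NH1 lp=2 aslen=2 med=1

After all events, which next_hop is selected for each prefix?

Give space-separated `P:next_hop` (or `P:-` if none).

Answer: P0:NH1 P1:NH0 P2:NH1

Derivation:
Op 1: best P0=- P1=NH0 P2=-
Op 2: best P0=- P1=- P2=-
Op 3: best P0=- P1=NH1 P2=-
Op 4: best P0=NH1 P1=NH1 P2=-
Op 5: best P0=NH1 P1=NH1 P2=-
Op 6: best P0=NH1 P1=NH1 P2=NH2
Op 7: best P0=NH1 P1=NH1 P2=NH1
Op 8: best P0=NH1 P1=NH0 P2=NH1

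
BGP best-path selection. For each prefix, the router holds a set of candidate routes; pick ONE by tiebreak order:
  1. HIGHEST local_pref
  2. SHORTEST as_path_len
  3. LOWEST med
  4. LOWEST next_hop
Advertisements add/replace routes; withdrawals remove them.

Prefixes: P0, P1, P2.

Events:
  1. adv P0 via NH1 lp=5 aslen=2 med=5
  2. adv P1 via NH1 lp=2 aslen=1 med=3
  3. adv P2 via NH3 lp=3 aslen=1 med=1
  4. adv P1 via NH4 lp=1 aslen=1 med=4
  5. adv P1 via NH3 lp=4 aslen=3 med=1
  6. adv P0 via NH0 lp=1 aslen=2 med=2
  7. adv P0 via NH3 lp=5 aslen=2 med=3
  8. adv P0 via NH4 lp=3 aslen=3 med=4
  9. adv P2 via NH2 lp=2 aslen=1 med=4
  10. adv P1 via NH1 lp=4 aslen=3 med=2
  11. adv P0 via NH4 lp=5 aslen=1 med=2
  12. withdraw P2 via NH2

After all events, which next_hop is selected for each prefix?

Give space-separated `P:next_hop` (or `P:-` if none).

Op 1: best P0=NH1 P1=- P2=-
Op 2: best P0=NH1 P1=NH1 P2=-
Op 3: best P0=NH1 P1=NH1 P2=NH3
Op 4: best P0=NH1 P1=NH1 P2=NH3
Op 5: best P0=NH1 P1=NH3 P2=NH3
Op 6: best P0=NH1 P1=NH3 P2=NH3
Op 7: best P0=NH3 P1=NH3 P2=NH3
Op 8: best P0=NH3 P1=NH3 P2=NH3
Op 9: best P0=NH3 P1=NH3 P2=NH3
Op 10: best P0=NH3 P1=NH3 P2=NH3
Op 11: best P0=NH4 P1=NH3 P2=NH3
Op 12: best P0=NH4 P1=NH3 P2=NH3

Answer: P0:NH4 P1:NH3 P2:NH3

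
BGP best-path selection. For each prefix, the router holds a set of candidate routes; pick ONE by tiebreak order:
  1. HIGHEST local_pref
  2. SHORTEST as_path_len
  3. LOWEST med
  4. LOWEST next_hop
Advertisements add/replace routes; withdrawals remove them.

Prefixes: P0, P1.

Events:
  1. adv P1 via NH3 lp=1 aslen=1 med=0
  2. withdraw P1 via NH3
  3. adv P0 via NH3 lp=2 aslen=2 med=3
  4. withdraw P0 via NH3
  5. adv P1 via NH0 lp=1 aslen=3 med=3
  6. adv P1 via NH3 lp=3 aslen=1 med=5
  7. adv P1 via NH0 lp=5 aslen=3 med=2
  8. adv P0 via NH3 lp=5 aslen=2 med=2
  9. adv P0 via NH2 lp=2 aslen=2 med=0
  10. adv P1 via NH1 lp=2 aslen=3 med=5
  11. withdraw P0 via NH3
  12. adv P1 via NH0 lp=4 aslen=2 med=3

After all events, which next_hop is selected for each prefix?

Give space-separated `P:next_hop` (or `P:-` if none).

Answer: P0:NH2 P1:NH0

Derivation:
Op 1: best P0=- P1=NH3
Op 2: best P0=- P1=-
Op 3: best P0=NH3 P1=-
Op 4: best P0=- P1=-
Op 5: best P0=- P1=NH0
Op 6: best P0=- P1=NH3
Op 7: best P0=- P1=NH0
Op 8: best P0=NH3 P1=NH0
Op 9: best P0=NH3 P1=NH0
Op 10: best P0=NH3 P1=NH0
Op 11: best P0=NH2 P1=NH0
Op 12: best P0=NH2 P1=NH0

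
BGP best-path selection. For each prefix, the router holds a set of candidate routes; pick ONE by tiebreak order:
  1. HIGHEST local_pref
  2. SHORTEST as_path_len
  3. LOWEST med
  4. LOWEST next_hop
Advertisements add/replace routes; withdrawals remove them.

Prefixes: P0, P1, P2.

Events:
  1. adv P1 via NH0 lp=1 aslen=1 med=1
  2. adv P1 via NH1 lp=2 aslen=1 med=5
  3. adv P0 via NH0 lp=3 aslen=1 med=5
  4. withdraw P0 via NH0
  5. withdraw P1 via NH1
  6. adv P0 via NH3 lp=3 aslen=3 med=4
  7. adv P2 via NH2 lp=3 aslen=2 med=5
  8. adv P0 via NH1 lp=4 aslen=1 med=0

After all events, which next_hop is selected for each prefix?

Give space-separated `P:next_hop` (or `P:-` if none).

Answer: P0:NH1 P1:NH0 P2:NH2

Derivation:
Op 1: best P0=- P1=NH0 P2=-
Op 2: best P0=- P1=NH1 P2=-
Op 3: best P0=NH0 P1=NH1 P2=-
Op 4: best P0=- P1=NH1 P2=-
Op 5: best P0=- P1=NH0 P2=-
Op 6: best P0=NH3 P1=NH0 P2=-
Op 7: best P0=NH3 P1=NH0 P2=NH2
Op 8: best P0=NH1 P1=NH0 P2=NH2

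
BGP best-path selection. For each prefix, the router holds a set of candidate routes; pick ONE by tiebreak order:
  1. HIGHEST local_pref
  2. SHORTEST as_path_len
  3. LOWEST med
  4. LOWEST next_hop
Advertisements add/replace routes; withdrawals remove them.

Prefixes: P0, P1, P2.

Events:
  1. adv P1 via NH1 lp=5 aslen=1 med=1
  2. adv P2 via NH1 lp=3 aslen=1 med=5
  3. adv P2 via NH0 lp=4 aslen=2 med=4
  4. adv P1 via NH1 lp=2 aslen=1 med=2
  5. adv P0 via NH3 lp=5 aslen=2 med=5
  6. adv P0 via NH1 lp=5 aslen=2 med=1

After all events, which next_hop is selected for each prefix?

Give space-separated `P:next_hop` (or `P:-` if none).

Op 1: best P0=- P1=NH1 P2=-
Op 2: best P0=- P1=NH1 P2=NH1
Op 3: best P0=- P1=NH1 P2=NH0
Op 4: best P0=- P1=NH1 P2=NH0
Op 5: best P0=NH3 P1=NH1 P2=NH0
Op 6: best P0=NH1 P1=NH1 P2=NH0

Answer: P0:NH1 P1:NH1 P2:NH0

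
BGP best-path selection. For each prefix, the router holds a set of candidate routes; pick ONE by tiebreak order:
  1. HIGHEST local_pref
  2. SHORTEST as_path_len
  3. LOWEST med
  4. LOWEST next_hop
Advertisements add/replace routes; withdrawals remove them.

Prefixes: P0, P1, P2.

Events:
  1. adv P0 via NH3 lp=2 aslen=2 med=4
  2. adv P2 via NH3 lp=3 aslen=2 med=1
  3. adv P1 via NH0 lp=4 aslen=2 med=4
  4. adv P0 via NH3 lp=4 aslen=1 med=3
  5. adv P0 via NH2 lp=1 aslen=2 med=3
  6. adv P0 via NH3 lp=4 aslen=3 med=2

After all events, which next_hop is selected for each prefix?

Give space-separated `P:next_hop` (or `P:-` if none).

Op 1: best P0=NH3 P1=- P2=-
Op 2: best P0=NH3 P1=- P2=NH3
Op 3: best P0=NH3 P1=NH0 P2=NH3
Op 4: best P0=NH3 P1=NH0 P2=NH3
Op 5: best P0=NH3 P1=NH0 P2=NH3
Op 6: best P0=NH3 P1=NH0 P2=NH3

Answer: P0:NH3 P1:NH0 P2:NH3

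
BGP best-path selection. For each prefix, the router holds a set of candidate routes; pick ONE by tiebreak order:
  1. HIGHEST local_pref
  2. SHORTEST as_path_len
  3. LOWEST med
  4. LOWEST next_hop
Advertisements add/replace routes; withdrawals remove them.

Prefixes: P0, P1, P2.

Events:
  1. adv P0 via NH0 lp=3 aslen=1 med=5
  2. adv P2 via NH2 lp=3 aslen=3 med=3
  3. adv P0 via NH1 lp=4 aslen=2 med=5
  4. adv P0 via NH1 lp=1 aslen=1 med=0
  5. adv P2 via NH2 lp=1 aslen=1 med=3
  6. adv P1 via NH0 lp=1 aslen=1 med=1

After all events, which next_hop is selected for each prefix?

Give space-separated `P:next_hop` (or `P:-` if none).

Answer: P0:NH0 P1:NH0 P2:NH2

Derivation:
Op 1: best P0=NH0 P1=- P2=-
Op 2: best P0=NH0 P1=- P2=NH2
Op 3: best P0=NH1 P1=- P2=NH2
Op 4: best P0=NH0 P1=- P2=NH2
Op 5: best P0=NH0 P1=- P2=NH2
Op 6: best P0=NH0 P1=NH0 P2=NH2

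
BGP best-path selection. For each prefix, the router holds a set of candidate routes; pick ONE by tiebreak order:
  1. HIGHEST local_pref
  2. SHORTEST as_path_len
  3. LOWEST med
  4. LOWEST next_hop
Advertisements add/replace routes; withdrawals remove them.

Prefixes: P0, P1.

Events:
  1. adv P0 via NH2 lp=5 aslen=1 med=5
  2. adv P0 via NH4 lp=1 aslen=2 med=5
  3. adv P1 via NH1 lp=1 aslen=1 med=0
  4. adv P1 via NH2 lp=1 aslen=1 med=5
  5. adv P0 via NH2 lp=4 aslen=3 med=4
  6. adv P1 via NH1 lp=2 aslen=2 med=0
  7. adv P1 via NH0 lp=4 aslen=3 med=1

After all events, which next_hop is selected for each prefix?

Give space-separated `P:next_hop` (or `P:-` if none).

Op 1: best P0=NH2 P1=-
Op 2: best P0=NH2 P1=-
Op 3: best P0=NH2 P1=NH1
Op 4: best P0=NH2 P1=NH1
Op 5: best P0=NH2 P1=NH1
Op 6: best P0=NH2 P1=NH1
Op 7: best P0=NH2 P1=NH0

Answer: P0:NH2 P1:NH0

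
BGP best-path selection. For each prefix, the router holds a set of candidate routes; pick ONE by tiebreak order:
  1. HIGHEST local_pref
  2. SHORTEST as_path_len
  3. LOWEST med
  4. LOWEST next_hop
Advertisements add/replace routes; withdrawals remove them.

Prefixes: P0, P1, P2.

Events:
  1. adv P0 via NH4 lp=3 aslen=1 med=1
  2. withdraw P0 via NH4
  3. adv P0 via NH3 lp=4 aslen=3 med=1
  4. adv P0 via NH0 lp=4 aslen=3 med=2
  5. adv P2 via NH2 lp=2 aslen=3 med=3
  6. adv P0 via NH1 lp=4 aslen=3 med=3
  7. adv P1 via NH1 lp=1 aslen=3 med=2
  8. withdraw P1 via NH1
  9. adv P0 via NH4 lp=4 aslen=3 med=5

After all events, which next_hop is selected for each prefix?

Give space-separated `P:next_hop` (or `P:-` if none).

Op 1: best P0=NH4 P1=- P2=-
Op 2: best P0=- P1=- P2=-
Op 3: best P0=NH3 P1=- P2=-
Op 4: best P0=NH3 P1=- P2=-
Op 5: best P0=NH3 P1=- P2=NH2
Op 6: best P0=NH3 P1=- P2=NH2
Op 7: best P0=NH3 P1=NH1 P2=NH2
Op 8: best P0=NH3 P1=- P2=NH2
Op 9: best P0=NH3 P1=- P2=NH2

Answer: P0:NH3 P1:- P2:NH2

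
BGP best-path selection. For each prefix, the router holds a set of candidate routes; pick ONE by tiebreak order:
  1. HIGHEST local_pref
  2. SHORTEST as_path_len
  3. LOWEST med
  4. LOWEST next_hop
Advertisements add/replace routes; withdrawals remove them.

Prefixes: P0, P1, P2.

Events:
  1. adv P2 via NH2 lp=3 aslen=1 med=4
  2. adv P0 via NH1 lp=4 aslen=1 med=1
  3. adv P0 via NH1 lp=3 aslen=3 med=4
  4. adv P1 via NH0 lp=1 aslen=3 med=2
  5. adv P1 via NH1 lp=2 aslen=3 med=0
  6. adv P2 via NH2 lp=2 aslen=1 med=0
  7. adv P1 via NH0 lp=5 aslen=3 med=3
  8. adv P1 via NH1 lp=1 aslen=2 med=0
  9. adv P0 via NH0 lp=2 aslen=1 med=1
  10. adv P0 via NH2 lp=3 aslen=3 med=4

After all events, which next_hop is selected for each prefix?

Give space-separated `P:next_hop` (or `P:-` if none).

Op 1: best P0=- P1=- P2=NH2
Op 2: best P0=NH1 P1=- P2=NH2
Op 3: best P0=NH1 P1=- P2=NH2
Op 4: best P0=NH1 P1=NH0 P2=NH2
Op 5: best P0=NH1 P1=NH1 P2=NH2
Op 6: best P0=NH1 P1=NH1 P2=NH2
Op 7: best P0=NH1 P1=NH0 P2=NH2
Op 8: best P0=NH1 P1=NH0 P2=NH2
Op 9: best P0=NH1 P1=NH0 P2=NH2
Op 10: best P0=NH1 P1=NH0 P2=NH2

Answer: P0:NH1 P1:NH0 P2:NH2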